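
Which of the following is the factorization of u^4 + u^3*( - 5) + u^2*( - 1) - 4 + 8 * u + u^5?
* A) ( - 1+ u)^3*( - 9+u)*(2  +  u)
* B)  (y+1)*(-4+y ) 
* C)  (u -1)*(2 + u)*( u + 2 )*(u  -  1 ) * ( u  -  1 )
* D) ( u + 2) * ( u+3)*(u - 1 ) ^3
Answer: C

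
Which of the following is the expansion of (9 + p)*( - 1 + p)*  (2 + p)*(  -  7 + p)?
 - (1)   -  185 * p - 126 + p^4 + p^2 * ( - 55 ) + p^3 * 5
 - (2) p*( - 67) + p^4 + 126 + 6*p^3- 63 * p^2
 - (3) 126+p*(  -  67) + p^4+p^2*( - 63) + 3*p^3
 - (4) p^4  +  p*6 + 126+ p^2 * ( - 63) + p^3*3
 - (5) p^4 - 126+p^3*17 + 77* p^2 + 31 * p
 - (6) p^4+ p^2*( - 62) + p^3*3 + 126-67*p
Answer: 3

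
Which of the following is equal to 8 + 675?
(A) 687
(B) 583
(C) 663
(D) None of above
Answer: D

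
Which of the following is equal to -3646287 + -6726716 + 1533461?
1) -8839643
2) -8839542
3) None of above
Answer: 2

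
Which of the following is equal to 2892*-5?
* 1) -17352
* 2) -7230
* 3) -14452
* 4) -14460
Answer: 4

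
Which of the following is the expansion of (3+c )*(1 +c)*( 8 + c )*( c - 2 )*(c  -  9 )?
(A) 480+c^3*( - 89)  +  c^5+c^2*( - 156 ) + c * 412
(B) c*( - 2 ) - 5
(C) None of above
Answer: C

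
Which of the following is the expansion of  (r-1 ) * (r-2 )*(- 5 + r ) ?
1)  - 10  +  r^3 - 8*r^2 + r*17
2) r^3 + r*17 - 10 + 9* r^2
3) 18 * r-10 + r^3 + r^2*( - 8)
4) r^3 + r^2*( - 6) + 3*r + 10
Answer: 1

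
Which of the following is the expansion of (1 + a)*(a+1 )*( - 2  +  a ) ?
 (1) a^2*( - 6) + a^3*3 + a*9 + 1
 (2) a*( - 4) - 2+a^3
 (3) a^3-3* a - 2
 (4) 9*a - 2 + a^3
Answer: 3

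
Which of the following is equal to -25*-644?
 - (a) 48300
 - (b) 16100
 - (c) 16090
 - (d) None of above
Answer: b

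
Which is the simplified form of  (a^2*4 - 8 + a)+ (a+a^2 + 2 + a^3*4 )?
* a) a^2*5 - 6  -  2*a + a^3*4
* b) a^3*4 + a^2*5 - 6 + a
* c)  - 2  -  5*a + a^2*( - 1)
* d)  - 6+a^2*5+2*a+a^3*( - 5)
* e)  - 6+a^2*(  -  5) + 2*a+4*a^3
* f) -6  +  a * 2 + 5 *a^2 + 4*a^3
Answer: f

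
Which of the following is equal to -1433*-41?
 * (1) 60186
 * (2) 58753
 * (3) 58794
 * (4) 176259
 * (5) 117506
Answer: 2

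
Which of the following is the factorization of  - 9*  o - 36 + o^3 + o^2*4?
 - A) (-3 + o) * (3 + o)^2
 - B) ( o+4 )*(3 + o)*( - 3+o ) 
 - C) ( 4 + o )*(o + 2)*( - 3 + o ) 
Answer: B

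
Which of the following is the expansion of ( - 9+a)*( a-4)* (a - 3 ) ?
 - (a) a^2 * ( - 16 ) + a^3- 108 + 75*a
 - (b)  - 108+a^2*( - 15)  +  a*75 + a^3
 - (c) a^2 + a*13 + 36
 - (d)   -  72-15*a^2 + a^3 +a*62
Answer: a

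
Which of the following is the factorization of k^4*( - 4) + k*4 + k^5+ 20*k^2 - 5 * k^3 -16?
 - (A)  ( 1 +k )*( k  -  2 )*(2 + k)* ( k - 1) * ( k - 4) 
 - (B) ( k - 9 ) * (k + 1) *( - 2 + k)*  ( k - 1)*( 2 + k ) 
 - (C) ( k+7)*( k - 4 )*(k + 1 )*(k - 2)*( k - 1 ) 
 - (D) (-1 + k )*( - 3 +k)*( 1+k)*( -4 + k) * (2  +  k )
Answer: A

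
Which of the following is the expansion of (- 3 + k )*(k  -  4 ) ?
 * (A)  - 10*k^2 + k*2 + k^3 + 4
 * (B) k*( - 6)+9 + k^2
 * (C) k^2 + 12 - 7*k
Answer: C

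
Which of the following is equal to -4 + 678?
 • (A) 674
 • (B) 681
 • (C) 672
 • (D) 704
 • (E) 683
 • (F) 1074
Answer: A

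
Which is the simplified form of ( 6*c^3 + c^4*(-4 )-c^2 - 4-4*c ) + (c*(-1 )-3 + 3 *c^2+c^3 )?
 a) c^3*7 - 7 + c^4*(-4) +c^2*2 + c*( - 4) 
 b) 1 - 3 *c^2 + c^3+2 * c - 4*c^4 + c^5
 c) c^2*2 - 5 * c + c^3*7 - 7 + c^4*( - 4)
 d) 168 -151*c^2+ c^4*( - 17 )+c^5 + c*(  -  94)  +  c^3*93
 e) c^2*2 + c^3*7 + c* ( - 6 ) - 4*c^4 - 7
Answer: c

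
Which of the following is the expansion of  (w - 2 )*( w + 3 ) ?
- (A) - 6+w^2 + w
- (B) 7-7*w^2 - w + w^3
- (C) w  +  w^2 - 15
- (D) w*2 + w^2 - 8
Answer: A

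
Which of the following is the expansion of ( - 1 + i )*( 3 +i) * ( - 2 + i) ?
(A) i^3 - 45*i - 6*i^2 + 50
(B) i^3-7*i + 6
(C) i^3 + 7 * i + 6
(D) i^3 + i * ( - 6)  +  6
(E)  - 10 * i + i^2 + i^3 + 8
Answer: B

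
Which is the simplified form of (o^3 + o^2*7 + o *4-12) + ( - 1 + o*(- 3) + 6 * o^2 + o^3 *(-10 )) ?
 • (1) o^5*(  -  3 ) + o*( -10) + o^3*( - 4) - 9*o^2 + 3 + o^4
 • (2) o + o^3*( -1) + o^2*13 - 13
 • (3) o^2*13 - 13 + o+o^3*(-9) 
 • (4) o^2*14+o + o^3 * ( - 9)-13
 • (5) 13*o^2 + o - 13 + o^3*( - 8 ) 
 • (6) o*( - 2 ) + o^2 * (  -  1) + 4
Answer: 3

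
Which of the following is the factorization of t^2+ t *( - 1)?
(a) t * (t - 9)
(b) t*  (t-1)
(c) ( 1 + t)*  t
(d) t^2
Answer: b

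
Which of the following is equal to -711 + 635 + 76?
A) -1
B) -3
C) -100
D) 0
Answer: D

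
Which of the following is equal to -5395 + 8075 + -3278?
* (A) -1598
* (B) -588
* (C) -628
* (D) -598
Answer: D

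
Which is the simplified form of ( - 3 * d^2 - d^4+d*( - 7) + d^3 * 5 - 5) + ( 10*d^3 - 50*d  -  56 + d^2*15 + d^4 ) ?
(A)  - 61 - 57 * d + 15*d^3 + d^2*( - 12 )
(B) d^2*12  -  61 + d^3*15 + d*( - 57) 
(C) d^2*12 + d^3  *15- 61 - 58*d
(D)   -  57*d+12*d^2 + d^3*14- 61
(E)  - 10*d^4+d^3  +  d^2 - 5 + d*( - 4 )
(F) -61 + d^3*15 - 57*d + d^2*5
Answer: B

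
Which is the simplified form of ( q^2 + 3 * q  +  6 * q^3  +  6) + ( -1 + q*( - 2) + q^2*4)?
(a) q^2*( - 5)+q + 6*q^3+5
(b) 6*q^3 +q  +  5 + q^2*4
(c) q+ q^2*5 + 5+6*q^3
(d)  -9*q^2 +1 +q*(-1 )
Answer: c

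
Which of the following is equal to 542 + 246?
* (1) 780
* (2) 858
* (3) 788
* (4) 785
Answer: 3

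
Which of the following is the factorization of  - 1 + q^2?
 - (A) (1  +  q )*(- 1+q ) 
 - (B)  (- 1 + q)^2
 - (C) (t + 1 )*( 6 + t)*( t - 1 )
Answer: A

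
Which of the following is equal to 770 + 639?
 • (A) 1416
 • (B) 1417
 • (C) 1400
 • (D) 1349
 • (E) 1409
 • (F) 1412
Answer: E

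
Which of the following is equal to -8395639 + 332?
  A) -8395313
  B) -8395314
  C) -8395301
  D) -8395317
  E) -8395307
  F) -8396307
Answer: E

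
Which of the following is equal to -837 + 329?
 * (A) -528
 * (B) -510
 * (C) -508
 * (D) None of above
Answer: C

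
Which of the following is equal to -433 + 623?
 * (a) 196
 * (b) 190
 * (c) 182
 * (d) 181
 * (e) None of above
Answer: b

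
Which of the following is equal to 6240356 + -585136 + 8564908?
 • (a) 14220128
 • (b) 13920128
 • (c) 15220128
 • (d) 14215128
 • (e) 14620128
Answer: a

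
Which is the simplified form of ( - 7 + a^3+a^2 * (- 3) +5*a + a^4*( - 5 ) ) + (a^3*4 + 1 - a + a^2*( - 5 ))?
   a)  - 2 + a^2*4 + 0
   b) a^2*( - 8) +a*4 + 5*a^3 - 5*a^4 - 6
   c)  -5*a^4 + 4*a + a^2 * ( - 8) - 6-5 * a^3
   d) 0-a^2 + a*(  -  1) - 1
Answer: b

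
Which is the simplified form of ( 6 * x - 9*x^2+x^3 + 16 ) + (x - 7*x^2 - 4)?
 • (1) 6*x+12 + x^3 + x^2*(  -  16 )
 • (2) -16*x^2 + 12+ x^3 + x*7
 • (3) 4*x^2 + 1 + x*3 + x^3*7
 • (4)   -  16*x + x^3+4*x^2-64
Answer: 2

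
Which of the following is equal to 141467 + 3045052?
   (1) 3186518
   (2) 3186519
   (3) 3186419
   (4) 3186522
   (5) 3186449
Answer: 2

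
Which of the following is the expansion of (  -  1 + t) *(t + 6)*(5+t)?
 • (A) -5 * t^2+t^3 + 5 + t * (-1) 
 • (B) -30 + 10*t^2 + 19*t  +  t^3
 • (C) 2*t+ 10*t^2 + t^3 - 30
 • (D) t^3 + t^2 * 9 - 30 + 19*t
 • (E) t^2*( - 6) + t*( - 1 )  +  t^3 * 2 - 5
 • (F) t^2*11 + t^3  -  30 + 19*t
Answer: B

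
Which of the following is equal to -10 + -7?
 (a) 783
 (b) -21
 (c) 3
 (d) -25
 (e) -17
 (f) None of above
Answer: e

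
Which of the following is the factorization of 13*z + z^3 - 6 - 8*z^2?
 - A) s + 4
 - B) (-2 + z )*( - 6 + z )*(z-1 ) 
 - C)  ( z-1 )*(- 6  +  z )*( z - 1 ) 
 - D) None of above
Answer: C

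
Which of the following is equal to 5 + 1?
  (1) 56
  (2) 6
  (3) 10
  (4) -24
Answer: 2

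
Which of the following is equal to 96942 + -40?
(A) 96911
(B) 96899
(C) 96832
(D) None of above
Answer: D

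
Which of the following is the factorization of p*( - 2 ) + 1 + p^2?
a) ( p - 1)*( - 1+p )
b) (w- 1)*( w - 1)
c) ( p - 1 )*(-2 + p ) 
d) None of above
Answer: a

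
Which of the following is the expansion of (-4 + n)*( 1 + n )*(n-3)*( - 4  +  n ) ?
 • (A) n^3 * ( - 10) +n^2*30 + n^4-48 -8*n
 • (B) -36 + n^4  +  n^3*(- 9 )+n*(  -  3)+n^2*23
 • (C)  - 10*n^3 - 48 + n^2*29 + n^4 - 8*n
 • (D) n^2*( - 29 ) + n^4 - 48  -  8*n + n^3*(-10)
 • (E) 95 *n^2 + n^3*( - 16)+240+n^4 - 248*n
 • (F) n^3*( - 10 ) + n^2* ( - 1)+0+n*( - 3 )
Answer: C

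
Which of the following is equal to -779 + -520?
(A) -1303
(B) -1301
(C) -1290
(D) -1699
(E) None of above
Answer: E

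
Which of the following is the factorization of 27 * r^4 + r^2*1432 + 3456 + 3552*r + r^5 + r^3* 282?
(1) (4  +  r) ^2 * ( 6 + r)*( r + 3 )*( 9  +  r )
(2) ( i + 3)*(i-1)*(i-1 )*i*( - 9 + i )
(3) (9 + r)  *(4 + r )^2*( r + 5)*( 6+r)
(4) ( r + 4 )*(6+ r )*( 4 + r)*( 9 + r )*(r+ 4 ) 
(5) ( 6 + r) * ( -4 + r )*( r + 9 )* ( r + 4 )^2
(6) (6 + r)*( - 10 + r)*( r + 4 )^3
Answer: 4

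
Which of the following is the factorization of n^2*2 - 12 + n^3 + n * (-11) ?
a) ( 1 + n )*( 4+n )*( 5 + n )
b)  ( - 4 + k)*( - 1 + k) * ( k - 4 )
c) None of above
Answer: c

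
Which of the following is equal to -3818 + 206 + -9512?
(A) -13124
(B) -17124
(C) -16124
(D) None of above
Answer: A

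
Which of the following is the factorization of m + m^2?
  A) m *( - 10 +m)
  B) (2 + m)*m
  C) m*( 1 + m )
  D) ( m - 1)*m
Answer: C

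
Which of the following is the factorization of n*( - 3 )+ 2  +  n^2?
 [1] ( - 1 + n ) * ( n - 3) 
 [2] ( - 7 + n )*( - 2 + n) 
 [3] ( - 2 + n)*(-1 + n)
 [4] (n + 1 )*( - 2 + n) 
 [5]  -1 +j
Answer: 3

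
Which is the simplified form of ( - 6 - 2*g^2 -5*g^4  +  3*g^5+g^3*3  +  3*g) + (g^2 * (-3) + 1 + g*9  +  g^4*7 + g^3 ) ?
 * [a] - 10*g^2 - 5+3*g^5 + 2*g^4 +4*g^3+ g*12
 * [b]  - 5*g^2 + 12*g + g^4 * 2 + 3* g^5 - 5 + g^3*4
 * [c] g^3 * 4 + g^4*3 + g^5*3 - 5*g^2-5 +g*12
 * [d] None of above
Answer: b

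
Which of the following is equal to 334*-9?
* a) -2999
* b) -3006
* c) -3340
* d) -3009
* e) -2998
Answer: b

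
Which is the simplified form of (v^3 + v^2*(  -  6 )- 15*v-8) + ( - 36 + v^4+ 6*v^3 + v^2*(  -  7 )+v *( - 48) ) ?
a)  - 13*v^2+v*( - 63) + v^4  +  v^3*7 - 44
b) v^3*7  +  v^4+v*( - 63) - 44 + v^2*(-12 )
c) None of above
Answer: a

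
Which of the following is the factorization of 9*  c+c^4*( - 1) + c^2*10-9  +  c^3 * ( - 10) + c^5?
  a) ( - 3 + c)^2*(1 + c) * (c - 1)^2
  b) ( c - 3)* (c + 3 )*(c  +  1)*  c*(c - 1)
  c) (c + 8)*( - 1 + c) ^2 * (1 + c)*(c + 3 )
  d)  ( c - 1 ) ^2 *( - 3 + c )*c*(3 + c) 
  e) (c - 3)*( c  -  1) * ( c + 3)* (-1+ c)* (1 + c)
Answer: e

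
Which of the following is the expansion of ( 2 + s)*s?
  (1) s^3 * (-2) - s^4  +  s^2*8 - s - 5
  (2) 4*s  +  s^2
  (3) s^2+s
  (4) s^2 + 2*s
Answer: 4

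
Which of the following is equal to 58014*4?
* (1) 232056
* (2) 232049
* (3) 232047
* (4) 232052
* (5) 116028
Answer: 1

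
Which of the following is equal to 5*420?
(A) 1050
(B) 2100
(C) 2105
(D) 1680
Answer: B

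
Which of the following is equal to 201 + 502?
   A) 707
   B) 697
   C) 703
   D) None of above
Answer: C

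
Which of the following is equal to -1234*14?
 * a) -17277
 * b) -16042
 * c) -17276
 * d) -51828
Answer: c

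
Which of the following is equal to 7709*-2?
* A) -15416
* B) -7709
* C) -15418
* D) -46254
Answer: C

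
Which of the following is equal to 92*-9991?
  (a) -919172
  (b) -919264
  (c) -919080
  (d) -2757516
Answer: a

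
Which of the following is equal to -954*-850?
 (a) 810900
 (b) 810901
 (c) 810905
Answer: a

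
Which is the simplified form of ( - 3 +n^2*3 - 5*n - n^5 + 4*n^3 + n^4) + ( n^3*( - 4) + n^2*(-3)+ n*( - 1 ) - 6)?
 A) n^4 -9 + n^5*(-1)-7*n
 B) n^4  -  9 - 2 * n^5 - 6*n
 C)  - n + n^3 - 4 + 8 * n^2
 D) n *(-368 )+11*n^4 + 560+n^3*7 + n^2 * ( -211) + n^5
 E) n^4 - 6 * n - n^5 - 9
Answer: E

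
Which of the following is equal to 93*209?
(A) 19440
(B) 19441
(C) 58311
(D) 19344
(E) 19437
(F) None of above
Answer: E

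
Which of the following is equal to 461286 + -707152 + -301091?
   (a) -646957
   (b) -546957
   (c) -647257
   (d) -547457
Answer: b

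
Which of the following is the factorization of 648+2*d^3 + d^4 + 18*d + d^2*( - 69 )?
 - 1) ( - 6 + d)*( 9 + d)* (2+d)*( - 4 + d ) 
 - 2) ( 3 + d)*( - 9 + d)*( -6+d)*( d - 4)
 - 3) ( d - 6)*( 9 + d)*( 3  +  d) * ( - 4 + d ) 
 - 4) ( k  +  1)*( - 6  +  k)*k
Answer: 3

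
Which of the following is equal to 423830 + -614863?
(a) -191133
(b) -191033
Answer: b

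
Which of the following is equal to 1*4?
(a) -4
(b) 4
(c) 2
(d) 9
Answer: b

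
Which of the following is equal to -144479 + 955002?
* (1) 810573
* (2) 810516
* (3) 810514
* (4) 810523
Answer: 4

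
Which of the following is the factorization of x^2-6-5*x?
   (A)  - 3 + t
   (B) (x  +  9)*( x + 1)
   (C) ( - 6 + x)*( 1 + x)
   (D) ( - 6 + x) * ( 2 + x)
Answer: C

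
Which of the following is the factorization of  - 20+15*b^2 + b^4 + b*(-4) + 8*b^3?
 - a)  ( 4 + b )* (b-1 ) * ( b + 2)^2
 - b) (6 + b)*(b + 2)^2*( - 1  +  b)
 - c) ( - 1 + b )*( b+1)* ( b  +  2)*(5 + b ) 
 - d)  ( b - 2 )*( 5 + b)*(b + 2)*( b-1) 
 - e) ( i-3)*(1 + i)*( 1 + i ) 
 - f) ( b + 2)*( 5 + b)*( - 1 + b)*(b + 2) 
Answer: f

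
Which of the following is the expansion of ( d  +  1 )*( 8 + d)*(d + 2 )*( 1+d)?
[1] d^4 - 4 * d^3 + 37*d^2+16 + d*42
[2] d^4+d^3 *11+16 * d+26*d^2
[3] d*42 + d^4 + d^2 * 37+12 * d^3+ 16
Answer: 3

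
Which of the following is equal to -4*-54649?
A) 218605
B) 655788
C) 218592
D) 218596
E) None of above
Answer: D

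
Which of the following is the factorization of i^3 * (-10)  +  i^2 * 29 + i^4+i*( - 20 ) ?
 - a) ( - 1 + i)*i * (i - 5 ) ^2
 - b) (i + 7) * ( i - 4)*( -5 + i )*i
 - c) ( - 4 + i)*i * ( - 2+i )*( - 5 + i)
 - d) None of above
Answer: d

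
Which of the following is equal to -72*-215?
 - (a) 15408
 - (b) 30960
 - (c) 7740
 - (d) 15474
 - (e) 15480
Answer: e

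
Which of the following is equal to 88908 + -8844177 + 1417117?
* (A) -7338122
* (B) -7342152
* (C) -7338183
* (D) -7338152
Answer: D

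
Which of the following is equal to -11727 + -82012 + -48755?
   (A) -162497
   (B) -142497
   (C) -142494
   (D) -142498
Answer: C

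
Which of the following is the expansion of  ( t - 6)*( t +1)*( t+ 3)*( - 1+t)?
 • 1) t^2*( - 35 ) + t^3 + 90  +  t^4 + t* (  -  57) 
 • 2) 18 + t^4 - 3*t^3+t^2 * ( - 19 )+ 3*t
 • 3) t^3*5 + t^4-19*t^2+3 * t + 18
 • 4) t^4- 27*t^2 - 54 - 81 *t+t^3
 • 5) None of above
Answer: 2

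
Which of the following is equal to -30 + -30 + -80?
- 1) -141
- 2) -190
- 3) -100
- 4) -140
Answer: 4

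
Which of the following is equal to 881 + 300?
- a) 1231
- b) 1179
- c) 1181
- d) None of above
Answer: c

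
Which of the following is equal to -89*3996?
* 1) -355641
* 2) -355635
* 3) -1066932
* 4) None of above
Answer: 4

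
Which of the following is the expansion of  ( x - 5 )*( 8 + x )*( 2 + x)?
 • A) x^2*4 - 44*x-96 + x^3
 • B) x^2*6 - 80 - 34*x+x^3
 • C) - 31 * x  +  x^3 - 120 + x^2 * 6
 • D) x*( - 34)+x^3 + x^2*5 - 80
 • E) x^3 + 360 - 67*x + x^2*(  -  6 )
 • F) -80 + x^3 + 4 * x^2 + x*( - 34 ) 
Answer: D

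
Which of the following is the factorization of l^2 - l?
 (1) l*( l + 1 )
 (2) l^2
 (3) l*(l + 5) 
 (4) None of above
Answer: 4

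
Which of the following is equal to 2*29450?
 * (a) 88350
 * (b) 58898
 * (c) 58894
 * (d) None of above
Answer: d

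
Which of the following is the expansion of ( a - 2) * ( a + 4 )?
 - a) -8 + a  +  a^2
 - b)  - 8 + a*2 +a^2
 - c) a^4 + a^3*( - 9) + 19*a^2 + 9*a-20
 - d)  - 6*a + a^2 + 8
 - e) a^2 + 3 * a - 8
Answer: b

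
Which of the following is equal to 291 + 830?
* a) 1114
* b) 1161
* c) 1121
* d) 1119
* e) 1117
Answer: c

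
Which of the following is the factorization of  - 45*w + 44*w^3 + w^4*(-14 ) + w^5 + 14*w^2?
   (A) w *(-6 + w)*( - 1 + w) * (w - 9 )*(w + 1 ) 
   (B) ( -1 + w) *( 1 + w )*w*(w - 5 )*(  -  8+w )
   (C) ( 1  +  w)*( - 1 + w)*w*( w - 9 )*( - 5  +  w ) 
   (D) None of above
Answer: C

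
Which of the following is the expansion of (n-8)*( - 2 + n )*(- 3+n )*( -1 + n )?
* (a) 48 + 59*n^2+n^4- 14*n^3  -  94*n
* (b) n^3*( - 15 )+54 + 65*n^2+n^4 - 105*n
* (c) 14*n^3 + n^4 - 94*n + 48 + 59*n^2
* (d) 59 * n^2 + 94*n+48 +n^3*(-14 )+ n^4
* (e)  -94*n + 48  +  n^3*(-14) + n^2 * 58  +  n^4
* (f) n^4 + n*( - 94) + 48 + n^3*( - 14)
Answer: a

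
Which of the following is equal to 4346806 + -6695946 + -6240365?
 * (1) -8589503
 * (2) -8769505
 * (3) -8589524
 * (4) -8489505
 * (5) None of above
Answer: 5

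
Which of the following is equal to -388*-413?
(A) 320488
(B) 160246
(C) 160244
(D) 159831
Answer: C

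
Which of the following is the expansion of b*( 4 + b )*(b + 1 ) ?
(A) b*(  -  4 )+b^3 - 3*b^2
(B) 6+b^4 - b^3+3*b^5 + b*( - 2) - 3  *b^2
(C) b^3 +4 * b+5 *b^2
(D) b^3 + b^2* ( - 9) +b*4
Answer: C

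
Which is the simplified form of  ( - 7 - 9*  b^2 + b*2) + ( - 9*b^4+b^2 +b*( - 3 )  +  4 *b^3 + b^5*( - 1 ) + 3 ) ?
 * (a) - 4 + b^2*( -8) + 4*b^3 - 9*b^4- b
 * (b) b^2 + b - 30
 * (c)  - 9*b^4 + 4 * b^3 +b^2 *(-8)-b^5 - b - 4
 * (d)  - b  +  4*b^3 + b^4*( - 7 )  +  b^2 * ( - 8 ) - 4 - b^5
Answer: c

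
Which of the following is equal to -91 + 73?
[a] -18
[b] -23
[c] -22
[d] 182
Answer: a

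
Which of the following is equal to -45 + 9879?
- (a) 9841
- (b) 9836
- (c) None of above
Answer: c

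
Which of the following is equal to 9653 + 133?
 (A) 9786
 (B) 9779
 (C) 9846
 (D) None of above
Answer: A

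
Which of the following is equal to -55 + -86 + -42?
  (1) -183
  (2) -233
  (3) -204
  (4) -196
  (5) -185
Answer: 1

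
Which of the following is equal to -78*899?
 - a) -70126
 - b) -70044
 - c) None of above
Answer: c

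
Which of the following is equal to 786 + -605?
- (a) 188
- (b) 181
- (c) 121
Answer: b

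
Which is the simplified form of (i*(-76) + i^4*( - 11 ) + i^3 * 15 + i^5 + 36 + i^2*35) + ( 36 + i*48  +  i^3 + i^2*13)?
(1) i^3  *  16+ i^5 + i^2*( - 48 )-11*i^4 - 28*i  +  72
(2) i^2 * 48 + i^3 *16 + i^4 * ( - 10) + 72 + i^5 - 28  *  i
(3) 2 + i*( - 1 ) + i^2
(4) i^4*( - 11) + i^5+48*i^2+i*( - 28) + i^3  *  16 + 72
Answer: 4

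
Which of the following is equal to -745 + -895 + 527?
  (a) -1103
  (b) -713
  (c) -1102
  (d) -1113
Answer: d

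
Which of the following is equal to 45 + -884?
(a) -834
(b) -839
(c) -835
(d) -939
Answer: b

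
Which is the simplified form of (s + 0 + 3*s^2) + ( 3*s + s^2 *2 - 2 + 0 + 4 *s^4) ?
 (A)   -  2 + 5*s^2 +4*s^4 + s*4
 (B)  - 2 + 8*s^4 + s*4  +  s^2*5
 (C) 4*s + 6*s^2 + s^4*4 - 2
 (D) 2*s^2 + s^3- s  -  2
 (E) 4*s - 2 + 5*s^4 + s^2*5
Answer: A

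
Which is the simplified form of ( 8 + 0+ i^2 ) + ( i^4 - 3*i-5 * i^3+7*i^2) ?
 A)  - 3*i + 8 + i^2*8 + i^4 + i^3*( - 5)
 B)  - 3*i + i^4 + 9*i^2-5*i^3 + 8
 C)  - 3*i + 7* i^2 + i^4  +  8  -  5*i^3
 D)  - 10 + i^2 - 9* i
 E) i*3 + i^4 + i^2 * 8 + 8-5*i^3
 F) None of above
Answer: A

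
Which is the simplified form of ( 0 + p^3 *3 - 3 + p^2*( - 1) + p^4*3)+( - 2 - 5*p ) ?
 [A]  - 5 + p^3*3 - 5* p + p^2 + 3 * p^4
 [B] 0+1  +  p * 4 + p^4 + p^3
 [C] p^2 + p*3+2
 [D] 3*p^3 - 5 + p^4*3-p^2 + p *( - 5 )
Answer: D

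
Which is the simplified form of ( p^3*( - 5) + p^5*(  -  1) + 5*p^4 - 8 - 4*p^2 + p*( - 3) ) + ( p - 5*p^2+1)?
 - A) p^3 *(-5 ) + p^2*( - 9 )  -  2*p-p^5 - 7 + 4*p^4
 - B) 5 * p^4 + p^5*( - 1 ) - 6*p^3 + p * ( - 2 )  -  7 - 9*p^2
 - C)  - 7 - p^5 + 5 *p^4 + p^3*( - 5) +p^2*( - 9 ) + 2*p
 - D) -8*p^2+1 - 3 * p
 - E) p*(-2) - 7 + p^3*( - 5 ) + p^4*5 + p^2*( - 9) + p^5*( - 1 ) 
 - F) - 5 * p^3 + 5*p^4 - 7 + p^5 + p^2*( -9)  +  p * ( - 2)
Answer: E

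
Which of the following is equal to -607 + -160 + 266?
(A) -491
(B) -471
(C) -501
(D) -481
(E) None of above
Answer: C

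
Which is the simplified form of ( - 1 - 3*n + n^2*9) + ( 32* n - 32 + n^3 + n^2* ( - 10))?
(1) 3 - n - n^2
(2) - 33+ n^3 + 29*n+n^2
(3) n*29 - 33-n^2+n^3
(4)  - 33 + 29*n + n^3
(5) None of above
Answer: 3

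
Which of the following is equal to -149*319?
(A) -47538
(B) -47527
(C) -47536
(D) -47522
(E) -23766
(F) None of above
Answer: F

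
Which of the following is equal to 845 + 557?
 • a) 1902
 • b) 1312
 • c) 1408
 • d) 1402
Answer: d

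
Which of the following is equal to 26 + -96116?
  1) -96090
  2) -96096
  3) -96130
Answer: 1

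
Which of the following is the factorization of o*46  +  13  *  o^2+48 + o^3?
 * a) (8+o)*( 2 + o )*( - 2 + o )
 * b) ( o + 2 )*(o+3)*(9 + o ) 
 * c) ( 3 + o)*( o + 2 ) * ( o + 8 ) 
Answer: c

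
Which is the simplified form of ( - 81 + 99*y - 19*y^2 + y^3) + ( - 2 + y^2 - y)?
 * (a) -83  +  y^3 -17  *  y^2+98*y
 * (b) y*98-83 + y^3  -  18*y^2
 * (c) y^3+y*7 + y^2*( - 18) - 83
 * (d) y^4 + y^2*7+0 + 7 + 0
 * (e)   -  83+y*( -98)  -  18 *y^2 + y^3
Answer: b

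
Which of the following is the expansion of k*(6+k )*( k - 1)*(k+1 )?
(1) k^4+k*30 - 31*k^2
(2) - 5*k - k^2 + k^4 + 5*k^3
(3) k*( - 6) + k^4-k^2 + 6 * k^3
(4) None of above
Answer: 3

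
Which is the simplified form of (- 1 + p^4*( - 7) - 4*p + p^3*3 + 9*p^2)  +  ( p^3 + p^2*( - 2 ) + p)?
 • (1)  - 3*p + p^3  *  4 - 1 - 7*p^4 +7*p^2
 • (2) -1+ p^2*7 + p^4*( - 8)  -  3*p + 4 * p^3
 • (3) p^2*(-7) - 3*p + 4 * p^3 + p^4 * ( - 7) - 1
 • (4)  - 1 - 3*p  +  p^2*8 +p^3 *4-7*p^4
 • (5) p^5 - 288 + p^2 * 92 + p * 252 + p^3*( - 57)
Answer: 1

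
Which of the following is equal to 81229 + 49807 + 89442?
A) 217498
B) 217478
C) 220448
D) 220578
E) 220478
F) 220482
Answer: E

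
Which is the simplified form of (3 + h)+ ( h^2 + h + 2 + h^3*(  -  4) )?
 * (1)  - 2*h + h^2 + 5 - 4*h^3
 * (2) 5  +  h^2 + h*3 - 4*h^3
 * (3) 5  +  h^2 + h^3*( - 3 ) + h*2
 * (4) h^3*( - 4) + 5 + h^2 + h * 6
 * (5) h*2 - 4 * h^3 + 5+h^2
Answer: 5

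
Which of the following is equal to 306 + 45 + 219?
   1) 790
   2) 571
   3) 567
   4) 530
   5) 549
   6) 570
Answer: 6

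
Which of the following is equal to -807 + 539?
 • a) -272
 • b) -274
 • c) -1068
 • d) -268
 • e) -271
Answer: d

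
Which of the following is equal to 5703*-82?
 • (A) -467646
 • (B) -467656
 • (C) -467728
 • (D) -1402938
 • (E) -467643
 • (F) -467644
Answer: A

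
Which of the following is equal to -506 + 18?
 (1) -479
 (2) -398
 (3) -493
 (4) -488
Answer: 4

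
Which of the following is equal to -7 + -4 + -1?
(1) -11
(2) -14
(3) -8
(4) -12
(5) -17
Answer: 4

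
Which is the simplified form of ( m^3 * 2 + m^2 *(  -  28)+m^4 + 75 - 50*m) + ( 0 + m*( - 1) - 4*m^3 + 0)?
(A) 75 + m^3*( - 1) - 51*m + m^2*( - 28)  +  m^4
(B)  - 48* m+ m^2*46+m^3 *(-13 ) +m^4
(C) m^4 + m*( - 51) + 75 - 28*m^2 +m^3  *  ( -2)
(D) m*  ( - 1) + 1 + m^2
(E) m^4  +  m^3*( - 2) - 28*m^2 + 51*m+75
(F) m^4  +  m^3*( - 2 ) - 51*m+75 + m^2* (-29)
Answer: C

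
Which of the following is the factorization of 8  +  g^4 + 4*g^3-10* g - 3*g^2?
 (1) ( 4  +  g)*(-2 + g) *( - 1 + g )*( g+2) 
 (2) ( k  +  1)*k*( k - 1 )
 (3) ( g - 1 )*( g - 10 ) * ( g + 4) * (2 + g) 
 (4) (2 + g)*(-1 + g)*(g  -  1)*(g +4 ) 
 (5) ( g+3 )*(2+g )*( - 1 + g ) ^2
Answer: 4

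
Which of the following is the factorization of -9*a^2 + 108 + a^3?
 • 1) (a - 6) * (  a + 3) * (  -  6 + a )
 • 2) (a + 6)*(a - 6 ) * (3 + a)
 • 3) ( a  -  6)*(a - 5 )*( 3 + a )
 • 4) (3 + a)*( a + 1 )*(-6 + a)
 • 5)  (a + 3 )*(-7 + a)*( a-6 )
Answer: 1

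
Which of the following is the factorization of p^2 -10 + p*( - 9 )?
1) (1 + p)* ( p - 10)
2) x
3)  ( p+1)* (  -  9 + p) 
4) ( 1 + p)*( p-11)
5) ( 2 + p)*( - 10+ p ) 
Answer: 1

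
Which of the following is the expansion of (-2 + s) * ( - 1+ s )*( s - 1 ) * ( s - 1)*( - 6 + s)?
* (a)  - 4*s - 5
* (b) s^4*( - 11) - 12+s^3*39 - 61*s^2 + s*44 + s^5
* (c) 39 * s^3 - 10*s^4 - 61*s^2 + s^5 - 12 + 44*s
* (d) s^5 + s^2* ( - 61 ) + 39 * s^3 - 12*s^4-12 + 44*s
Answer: b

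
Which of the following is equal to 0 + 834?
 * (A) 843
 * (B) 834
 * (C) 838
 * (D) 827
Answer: B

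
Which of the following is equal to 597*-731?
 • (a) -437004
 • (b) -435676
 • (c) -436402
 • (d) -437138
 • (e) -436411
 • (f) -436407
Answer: f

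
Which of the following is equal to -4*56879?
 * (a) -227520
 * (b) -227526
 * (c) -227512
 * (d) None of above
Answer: d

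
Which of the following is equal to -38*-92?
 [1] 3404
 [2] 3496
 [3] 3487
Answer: 2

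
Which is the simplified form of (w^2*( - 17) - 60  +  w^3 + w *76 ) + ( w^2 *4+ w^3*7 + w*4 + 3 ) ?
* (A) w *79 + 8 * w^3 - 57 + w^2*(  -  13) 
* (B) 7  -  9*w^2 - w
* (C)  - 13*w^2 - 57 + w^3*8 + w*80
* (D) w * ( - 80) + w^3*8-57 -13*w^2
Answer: C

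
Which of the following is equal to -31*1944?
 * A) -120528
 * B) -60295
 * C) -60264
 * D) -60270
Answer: C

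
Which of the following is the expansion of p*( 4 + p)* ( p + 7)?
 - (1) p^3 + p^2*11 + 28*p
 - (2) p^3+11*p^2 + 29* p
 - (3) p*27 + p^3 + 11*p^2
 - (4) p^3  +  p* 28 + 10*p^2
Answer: 1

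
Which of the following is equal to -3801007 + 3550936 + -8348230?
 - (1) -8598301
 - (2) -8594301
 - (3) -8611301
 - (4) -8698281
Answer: 1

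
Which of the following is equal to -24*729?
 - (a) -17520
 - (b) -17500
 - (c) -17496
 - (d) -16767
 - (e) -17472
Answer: c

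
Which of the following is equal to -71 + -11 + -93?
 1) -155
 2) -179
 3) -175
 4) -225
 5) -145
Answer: 3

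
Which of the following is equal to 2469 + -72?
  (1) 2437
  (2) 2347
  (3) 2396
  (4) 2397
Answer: 4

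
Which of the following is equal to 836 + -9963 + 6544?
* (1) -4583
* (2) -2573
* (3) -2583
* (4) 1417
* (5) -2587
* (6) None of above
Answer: 3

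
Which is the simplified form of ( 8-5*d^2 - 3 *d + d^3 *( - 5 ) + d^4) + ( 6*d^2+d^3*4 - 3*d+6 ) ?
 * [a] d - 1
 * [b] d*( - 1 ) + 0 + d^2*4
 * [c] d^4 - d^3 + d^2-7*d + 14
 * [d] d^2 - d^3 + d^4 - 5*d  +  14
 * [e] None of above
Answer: e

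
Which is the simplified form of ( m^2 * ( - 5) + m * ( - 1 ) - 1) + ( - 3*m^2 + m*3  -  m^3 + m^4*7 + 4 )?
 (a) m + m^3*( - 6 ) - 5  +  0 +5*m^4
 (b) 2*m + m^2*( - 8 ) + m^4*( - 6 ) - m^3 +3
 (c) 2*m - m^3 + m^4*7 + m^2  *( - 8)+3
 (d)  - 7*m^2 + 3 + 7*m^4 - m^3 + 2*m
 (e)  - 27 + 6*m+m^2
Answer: c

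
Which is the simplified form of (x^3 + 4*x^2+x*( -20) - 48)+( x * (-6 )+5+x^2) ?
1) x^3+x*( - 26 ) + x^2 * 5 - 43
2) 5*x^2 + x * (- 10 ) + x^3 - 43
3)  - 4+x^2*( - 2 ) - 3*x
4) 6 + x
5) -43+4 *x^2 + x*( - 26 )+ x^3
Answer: 1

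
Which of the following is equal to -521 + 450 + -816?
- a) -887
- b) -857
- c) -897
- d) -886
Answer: a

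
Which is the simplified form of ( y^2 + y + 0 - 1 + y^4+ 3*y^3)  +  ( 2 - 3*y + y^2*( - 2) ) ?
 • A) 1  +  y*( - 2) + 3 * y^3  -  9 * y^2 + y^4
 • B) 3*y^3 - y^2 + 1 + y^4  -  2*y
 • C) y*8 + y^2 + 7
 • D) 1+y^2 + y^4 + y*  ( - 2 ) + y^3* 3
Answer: B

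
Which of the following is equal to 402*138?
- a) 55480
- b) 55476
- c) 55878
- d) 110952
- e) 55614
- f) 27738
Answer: b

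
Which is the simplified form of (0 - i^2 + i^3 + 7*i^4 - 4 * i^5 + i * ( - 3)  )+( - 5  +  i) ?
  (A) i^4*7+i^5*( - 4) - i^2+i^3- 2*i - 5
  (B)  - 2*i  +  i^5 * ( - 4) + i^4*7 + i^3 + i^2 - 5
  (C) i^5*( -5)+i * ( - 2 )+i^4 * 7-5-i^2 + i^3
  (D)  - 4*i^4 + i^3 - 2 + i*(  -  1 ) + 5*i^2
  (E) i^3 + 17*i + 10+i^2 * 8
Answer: A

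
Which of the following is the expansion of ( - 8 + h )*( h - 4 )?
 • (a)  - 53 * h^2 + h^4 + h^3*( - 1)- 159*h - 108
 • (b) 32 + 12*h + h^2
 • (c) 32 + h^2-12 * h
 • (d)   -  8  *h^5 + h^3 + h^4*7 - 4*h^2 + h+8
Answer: c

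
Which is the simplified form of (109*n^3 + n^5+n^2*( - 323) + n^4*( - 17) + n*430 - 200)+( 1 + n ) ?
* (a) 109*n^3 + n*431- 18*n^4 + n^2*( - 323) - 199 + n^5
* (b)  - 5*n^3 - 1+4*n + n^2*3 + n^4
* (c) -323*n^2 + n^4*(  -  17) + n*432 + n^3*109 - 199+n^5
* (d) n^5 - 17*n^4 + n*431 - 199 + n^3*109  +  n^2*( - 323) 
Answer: d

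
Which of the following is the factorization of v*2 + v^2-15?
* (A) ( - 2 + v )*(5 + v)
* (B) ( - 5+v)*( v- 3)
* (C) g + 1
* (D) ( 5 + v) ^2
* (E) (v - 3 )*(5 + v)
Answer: E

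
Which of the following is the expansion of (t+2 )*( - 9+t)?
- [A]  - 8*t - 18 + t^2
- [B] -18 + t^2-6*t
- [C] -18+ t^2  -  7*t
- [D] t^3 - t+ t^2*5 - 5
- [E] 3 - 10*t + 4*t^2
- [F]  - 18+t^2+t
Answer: C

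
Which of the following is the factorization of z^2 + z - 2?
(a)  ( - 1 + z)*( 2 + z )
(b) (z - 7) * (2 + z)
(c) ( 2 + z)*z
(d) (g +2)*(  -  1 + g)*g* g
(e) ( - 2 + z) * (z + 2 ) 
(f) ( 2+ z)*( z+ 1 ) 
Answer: a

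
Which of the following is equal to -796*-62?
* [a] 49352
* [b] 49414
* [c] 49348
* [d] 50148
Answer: a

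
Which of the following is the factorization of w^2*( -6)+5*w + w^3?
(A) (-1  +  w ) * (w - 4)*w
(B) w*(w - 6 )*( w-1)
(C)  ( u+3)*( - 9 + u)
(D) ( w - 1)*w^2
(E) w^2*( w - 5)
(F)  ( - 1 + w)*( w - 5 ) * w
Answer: F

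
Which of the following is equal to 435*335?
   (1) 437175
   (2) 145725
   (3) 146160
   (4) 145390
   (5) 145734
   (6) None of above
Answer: 2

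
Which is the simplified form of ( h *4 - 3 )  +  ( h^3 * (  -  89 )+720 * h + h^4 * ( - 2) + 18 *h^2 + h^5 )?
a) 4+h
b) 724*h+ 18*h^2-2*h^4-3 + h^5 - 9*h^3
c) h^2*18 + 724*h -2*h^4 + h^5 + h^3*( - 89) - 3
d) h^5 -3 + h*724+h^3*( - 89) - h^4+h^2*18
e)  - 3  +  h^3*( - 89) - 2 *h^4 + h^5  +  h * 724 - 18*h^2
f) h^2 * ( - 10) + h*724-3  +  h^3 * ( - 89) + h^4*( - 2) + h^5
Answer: c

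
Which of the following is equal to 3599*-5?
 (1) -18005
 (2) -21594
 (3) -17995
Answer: 3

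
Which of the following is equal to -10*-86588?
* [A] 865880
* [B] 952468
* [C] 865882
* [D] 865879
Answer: A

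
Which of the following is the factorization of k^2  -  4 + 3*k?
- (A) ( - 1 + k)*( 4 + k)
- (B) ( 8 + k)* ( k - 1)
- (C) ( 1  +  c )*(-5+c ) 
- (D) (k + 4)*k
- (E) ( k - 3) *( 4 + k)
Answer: A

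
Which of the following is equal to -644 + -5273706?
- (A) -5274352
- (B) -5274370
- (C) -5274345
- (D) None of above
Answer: D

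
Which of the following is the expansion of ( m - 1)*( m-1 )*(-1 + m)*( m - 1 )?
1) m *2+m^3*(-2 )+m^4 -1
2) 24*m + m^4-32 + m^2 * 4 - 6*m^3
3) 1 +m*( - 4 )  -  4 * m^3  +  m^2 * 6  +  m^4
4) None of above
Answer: 3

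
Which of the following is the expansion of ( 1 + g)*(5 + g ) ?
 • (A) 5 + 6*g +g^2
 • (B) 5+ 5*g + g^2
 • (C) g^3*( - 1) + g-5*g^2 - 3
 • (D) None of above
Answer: A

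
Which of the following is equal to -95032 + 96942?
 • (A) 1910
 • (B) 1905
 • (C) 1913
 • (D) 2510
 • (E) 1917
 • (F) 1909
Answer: A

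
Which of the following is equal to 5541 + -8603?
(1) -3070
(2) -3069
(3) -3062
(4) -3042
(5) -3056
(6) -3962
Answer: 3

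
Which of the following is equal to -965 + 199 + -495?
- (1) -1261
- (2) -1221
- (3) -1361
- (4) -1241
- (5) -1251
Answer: 1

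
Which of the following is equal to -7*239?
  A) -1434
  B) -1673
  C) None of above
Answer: B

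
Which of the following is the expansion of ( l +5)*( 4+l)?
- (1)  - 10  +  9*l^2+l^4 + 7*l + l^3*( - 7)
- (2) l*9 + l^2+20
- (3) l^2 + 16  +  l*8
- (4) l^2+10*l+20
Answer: 2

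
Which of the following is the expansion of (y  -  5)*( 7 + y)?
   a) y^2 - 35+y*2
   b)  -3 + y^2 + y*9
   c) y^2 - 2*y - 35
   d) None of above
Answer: a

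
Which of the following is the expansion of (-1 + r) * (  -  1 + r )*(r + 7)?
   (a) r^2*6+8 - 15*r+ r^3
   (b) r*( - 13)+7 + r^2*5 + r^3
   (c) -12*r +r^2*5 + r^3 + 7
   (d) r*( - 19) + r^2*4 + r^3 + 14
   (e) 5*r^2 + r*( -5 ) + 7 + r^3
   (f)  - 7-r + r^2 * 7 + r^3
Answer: b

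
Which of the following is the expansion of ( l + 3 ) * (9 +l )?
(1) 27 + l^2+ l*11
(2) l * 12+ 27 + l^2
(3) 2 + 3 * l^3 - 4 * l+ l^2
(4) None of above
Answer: 2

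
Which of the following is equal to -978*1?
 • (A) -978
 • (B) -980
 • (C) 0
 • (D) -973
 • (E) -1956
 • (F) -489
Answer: A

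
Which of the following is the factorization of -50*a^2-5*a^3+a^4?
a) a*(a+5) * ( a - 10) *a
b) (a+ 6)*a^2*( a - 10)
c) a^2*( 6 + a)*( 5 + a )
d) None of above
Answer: a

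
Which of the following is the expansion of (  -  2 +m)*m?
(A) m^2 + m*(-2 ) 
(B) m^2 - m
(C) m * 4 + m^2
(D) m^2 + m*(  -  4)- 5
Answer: A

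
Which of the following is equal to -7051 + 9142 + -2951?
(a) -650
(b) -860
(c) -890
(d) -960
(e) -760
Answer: b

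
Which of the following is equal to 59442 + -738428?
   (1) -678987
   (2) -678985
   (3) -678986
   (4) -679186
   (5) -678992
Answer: 3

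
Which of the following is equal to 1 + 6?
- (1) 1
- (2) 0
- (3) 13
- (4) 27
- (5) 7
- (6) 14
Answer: 5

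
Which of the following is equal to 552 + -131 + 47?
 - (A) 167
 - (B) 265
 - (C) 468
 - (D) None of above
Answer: C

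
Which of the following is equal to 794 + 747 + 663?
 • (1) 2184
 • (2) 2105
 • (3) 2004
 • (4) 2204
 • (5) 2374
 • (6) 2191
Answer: 4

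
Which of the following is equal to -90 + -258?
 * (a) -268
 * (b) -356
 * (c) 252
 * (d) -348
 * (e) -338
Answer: d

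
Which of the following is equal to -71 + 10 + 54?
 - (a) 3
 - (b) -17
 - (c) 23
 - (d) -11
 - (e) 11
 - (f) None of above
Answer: f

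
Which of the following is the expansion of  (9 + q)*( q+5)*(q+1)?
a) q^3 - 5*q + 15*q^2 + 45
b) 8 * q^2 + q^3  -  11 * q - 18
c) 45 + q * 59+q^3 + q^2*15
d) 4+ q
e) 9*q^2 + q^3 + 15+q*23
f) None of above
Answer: c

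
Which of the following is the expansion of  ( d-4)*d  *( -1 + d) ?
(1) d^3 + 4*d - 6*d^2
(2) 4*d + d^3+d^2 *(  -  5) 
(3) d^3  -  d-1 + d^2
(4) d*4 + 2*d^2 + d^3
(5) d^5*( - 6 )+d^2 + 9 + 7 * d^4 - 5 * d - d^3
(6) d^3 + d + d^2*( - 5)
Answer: 2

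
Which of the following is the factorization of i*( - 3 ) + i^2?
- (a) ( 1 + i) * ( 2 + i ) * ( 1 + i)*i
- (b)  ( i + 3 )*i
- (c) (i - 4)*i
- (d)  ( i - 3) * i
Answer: d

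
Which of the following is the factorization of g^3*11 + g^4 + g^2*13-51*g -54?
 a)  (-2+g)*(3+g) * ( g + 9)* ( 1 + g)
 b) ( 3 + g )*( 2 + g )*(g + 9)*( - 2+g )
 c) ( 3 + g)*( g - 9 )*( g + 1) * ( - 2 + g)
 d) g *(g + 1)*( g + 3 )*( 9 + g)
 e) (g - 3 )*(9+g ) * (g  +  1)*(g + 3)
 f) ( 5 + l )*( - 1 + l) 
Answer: a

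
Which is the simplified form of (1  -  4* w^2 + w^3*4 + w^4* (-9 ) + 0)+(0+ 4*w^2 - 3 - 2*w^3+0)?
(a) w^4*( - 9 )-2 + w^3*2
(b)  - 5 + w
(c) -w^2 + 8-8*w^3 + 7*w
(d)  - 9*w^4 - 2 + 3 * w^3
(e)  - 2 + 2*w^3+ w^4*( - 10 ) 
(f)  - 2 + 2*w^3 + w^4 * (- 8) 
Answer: a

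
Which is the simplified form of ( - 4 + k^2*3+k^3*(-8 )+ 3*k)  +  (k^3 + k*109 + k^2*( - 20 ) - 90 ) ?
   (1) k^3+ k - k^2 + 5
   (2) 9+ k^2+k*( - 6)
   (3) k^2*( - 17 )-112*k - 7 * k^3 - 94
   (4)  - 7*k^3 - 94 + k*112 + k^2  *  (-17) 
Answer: 4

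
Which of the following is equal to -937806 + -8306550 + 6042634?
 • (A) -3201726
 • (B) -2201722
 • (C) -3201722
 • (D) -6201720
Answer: C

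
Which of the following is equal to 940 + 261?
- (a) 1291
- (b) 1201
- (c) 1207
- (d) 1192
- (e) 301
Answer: b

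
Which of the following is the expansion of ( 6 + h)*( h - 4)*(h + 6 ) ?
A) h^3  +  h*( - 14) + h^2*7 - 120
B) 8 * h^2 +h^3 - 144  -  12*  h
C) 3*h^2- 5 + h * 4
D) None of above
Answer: B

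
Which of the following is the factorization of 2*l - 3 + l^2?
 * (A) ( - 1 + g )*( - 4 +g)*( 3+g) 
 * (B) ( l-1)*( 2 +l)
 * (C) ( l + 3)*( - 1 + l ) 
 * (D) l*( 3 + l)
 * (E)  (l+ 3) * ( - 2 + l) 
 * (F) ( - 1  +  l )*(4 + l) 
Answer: C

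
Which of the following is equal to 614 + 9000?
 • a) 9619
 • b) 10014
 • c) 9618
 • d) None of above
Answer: d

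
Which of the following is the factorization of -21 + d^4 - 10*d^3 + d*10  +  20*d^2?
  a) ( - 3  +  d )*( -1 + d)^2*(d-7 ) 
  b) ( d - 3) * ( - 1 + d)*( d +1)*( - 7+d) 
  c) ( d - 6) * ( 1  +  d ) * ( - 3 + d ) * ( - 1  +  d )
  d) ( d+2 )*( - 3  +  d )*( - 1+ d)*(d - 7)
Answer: b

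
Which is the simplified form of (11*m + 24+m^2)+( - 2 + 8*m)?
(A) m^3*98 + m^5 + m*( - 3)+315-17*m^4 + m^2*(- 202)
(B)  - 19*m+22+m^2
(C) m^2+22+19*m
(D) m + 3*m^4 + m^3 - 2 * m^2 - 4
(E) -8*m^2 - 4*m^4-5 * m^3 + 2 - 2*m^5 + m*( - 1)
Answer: C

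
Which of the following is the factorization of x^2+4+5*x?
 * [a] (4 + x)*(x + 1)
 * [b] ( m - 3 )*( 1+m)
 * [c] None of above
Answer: a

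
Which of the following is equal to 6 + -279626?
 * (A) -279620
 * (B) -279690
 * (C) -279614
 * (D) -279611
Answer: A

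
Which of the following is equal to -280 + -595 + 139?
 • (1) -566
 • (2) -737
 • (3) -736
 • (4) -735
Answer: 3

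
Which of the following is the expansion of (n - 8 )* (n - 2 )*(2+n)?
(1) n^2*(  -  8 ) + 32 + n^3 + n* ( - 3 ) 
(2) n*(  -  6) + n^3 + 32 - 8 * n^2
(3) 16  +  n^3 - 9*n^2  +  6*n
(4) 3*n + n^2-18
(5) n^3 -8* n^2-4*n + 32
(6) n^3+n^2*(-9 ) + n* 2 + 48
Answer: 5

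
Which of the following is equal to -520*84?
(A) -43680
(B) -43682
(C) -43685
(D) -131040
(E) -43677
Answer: A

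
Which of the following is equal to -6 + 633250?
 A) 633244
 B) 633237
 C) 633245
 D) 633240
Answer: A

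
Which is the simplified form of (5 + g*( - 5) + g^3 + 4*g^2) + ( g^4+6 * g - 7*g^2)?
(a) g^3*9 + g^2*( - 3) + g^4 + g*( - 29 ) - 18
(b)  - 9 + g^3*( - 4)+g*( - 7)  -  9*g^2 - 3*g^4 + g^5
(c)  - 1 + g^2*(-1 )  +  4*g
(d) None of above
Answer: d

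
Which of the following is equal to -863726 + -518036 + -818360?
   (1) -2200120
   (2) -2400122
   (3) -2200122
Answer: 3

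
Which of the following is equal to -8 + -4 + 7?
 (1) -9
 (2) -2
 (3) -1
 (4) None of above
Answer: 4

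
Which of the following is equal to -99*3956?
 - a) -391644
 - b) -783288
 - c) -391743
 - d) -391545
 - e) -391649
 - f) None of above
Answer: a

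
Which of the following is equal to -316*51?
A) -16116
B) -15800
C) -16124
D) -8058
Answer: A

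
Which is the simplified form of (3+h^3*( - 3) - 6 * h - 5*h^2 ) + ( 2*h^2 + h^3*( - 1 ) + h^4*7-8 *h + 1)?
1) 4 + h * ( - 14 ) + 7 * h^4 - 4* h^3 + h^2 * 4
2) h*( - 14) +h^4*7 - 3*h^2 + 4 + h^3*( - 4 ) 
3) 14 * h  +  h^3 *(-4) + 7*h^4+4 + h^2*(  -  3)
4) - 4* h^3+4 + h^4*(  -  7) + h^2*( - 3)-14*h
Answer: 2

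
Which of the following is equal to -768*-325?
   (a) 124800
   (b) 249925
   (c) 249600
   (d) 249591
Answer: c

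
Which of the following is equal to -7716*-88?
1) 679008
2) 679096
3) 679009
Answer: 1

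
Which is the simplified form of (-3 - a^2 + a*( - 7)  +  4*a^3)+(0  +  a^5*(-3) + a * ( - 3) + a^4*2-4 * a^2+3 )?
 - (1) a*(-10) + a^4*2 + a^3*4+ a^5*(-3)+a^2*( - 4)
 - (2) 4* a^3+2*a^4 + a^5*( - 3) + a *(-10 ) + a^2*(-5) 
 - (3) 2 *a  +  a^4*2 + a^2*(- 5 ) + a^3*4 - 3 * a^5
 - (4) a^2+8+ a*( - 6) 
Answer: 2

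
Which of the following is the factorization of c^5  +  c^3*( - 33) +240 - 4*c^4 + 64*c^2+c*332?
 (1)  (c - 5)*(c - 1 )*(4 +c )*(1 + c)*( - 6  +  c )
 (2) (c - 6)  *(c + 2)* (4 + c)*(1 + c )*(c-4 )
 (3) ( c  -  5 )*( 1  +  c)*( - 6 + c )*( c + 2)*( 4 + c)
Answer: 3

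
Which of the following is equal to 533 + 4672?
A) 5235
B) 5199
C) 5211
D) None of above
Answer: D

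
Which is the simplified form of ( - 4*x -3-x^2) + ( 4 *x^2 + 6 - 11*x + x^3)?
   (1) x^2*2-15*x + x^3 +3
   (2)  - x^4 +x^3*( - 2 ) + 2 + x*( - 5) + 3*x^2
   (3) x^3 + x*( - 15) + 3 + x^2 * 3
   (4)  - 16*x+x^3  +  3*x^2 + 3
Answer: 3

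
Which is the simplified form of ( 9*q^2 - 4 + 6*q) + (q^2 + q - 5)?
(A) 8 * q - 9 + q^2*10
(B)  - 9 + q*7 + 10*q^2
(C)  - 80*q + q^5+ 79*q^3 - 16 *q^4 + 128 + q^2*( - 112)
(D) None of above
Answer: B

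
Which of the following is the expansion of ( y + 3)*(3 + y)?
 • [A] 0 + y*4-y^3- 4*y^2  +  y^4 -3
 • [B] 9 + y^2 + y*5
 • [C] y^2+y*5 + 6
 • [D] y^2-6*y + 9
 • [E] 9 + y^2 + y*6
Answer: E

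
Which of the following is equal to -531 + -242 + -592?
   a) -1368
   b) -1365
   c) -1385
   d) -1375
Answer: b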